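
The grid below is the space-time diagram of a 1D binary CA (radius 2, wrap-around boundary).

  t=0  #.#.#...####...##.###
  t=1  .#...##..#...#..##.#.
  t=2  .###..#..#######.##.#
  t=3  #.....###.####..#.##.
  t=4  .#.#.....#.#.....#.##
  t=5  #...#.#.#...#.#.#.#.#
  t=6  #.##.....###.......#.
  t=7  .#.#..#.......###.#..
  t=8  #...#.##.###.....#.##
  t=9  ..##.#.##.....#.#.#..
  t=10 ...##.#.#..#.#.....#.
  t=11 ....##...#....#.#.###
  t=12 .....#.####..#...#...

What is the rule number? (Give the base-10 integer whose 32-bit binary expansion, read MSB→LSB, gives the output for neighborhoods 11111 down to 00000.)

2349513493

  ##### -> #   bit 31 = 1  t=2,i=11
  ####. -> .   bit 30 = 0  t=0,i=10
  ###.# -> .   bit 29 = 0  t=0,i=0
  ###.. -> .   bit 28 = 0  t=0,i=11
  ##.## -> #   bit 27 = 1  t=0,i=17
  ##.#. -> #   bit 26 = 1  t=0,i=1
  ##..# -> .   bit 25 = 0  t=1,i=7
  ##... -> .   bit 24 = 0  t=0,i=12
  #.### -> .   bit 23 = 0  t=0,i=18
  #.##. -> .   bit 22 = 0  t=2,i=17
  #.#.# -> .   bit 21 = 0  t=0,i=2
  #.#.. -> .   bit 20 = 0  t=0,i=4
  #..## -> #   bit 19 = 1  t=1,i=15
  #..#. -> .   bit 18 = 0  t=1,i=0
  #...# -> #   bit 17 = 1  t=0,i=6
  #.... -> .   bit 16 = 0  t=3,i=2
  .#### -> #   bit 15 = 1  t=0,i=9
  .###. -> .   bit 14 = 0  t=2,i=2
  .##.# -> #   bit 13 = 1  t=0,i=16
  .##.. -> #   bit 12 = 1  t=1,i=6
  .#.## -> #   bit 11 = 1  t=2,i=0
  .#.#. -> .   bit 10 = 0  t=0,i=3
  .#..# -> #   bit 9 = 1  t=1,i=14
  .#... -> #   bit 8 = 1  t=0,i=5
  ..### -> .   bit 7 = 0  t=0,i=8
  ..##. -> .   bit 6 = 0  t=0,i=15
  ..#.# -> .   bit 5 = 0  t=3,i=16
  ..#.. -> #   bit 4 = 1  t=1,i=1
  ...## -> .   bit 3 = 0  t=0,i=7
  ...#. -> #   bit 2 = 1  t=1,i=12
  ....# -> .   bit 1 = 0  t=3,i=4
  ..... -> #   bit 0 = 1  t=3,i=3
  bits 10001100000010101011101100010101 = 2349513493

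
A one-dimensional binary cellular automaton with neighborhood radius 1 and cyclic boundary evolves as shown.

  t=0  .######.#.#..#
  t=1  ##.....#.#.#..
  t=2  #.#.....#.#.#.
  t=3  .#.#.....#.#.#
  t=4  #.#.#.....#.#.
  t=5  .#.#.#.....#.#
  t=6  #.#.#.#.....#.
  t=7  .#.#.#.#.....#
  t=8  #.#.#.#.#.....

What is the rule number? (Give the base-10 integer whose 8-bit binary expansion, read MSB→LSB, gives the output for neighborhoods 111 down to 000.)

56

  ###|.  b7=0 t=0,i=2
  ##.|.  b6=0 t=0,i=6
  #.#|#  b5=1 t=0,i=0
  #..|#  b4=1 t=0,i=11
  .##|#  b3=1 t=0,i=1
  .#.|.  b2=0 t=0,i=8
  ..#|.  b1=0 t=0,i=12
  ...|.  b0=0 t=1,i=3
  bits 00111000 = 56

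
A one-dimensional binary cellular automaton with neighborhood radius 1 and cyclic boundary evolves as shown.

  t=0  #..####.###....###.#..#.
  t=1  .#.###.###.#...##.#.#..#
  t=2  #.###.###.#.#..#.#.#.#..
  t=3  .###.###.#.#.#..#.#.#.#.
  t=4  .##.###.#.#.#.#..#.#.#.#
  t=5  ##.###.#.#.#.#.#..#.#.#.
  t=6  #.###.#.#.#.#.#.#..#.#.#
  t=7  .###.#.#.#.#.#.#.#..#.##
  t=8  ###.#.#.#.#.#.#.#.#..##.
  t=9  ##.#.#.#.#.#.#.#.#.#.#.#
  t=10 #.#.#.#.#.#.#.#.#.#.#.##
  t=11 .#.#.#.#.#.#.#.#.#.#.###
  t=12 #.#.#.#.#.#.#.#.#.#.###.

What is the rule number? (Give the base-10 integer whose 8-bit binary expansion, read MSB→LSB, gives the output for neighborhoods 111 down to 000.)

184

  ###|#  b7=1 t=0,i=4
  ##.|.  b6=0 t=0,i=6
  #.#|#  b5=1 t=0,i=7
  #..|#  b4=1 t=0,i=1
  .##|#  b3=1 t=0,i=3
  .#.|.  b2=0 t=0,i=0
  ..#|.  b1=0 t=0,i=2
  ...|.  b0=0 t=0,i=12
  bits 10111000 = 184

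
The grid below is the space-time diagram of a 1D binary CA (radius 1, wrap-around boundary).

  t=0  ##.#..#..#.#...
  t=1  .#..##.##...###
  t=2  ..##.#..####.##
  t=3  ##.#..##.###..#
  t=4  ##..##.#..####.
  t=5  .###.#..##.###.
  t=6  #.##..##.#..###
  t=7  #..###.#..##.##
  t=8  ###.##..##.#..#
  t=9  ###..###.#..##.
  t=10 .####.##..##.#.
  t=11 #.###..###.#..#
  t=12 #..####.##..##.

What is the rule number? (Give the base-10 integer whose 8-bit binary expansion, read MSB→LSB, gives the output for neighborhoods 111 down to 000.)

211

  ###|#  b7=1 t=1,i=13
  ##.|#  b6=1 t=0,i=1
  #.#|.  b5=0 t=0,i=2
  #..|#  b4=1 t=0,i=4
  .##|.  b3=0 t=0,i=0
  .#.|.  b2=0 t=0,i=3
  ..#|#  b1=1 t=0,i=5
  ...|#  b0=1 t=0,i=13
  bits 11010011 = 211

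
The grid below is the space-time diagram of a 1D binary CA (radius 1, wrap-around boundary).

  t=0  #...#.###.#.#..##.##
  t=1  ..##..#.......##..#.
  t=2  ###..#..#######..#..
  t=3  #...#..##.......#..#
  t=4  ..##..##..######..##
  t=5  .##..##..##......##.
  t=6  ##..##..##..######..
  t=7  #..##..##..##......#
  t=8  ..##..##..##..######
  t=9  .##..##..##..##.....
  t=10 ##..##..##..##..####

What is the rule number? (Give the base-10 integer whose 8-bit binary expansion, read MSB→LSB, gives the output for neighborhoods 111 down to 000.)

11

  ### -> .   bit 7 = 0  t=0,i=7
  ##. -> .   bit 6 = 0  t=0,i=0
  #.# -> .   bit 5 = 0  t=0,i=5
  #.. -> .   bit 4 = 0  t=0,i=1
  .## -> #   bit 3 = 1  t=0,i=6
  .#. -> .   bit 2 = 0  t=0,i=4
  ..# -> #   bit 1 = 1  t=0,i=3
  ... -> #   bit 0 = 1  t=0,i=2
  bits 00001011 = 11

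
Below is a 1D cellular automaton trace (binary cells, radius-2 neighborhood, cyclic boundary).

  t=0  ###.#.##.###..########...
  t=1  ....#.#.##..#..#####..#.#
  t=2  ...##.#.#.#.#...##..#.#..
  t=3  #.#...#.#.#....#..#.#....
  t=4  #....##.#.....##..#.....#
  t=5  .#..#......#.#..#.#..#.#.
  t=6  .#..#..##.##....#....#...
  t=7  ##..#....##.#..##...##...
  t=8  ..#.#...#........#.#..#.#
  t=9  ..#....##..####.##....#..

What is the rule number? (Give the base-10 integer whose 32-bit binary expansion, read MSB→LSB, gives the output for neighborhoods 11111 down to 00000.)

  ##### -> #   bit 31 = 1  t=0,i=16
  ####. -> .   bit 30 = 0  t=0,i=20
  ###.# -> .   bit 29 = 0  t=0,i=2
  ###.. -> .   bit 28 = 0  t=0,i=11
  ##.## -> #   bit 27 = 1  t=0,i=8
  ##.#. -> .   bit 26 = 0  t=0,i=3
  ##..# -> #   bit 25 = 1  t=0,i=12
  ##... -> #   bit 24 = 1  t=0,i=22
  #.### -> #   bit 23 = 1  t=0,i=9
  #.##. -> #   bit 22 = 1  t=0,i=6
  #.#.# -> #   bit 21 = 1  t=0,i=4
  #.#.. -> .   bit 20 = 0  t=1,i=24
  #..## -> .   bit 19 = 0  t=0,i=13
  #..#. -> .   bit 18 = 0  t=1,i=11
  #...# -> .   bit 17 = 0  t=0,i=23
  #.... -> .   bit 16 = 0  t=1,i=1
  .#### -> #   bit 15 = 1  t=0,i=15
  .###. -> .   bit 14 = 0  t=0,i=1
  .##.# -> .   bit 13 = 0  t=0,i=7
  .##.. -> .   bit 12 = 0  t=1,i=9
  .#.## -> .   bit 11 = 0  t=0,i=5
  .#.#. -> .   bit 10 = 0  t=1,i=5
  .#..# -> .   bit 9 = 0  t=1,i=13
  .#... -> .   bit 8 = 0  t=1,i=0
  ..### -> .   bit 7 = 0  t=0,i=0
  ..##. -> .   bit 6 = 0  t=2,i=3
  ..#.# -> #   bit 5 = 1  t=1,i=4
  ..#.. -> #   bit 4 = 1  t=1,i=12
  ...## -> #   bit 3 = 1  t=0,i=24
  ...#. -> #   bit 2 = 1  t=1,i=3
  ....# -> .   bit 1 = 0  t=1,i=2
  ..... -> #   bit 0 = 1  t=2,i=0
  bits 10001011111000001000000000111101 = 2346745917

2346745917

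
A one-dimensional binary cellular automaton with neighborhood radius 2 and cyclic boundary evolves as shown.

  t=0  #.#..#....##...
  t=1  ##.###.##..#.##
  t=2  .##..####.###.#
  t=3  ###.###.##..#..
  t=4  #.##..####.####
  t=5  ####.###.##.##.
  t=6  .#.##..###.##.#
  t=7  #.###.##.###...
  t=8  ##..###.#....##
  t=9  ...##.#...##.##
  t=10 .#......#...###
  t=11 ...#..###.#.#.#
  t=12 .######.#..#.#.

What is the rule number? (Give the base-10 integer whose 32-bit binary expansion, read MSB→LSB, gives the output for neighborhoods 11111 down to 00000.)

2823790262

  ##### -> #   bit 31 = 1  t=4,i=13
  ####. -> .   bit 30 = 0  t=1,i=0
  ###.# -> #   bit 29 = 1  t=1,i=1
  ###.. -> .   bit 28 = 0  t=7,i=11
  ##.## -> #   bit 27 = 1  t=1,i=2
  ##.#. -> .   bit 26 = 0  t=2,i=13
  ##..# -> .   bit 25 = 0  t=1,i=9
  ##... -> .   bit 24 = 0  t=0,i=12
  #.### -> .   bit 23 = 0  t=1,i=3
  #.##. -> #   bit 22 = 1  t=1,i=7
  #.#.# -> .   bit 21 = 0  t=2,i=14
  #.#.. -> .   bit 20 = 0  t=0,i=2
  #..## -> #   bit 19 = 1  t=2,i=4
  #..#. -> #   bit 18 = 1  t=0,i=4
  #...# -> #   bit 17 = 1  t=0,i=13
  #.... -> #   bit 16 = 1  t=0,i=7
  .#### -> #   bit 15 = 1  t=1,i=14
  .###. -> .   bit 14 = 0  t=1,i=4
  .##.# -> .   bit 13 = 0  t=5,i=10
  .##.. -> #   bit 12 = 1  t=0,i=11
  .#.## -> #   bit 11 = 1  t=1,i=12
  .#.#. -> #   bit 10 = 1  t=0,i=1
  .#..# -> #   bit 9 = 1  t=0,i=3
  .#... -> .   bit 8 = 0  t=0,i=6
  ..### -> #   bit 7 = 1  t=2,i=5
  ..##. -> .   bit 6 = 0  t=0,i=10
  ..#.# -> #   bit 5 = 1  t=0,i=0
  ..#.. -> #   bit 4 = 1  t=0,i=5
  ...## -> .   bit 3 = 0  t=0,i=9
  ...#. -> #   bit 2 = 1  t=0,i=14
  ....# -> #   bit 1 = 1  t=0,i=8
  ..... -> .   bit 0 = 0  t=10,i=4
  bits 10101000010011111001111010110110 = 2823790262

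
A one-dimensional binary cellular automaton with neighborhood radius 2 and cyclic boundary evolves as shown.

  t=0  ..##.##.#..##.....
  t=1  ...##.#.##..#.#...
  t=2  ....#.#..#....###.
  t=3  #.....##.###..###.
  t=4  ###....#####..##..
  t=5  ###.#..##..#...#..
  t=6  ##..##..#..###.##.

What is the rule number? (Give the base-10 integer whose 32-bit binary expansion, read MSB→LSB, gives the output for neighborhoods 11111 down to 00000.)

  #####|.  b31=0 t=4,i=9
  ####.|.  b30=0 t=4,i=10
  ###.#|.  b29=0 t=3,i=16
  ###..|#  b28=1 t=2,i=16
  ##.##|#  b27=1 t=0,i=4
  ##.#.|.  b26=0 t=0,i=7
  ##..#|.  b25=0 t=1,i=10
  ##...|.  b24=0 t=0,i=13
  #.###|#  b23=1 t=3,i=9
  #.##.|.  b22=0 t=0,i=5
  #.#.#|#  b21=1 t=1,i=6
  #.#..|#  b20=1 t=0,i=8
  #..##|.  b19=0 t=0,i=10
  #..#.|.  b18=0 t=1,i=11
  #...#|#  b17=1 t=5,i=13
  #....|#  b16=1 t=0,i=14
  .####|#  b15=1 t=4,i=8
  .###.|#  b14=1 t=2,i=15
  .##.#|#  b13=1 t=0,i=3
  .##..|#  b12=1 t=0,i=12
  .#.##|.  b11=0 t=1,i=7
  .#.#.|.  b10=0 t=1,i=13
  .#..#|#  b9=1 t=0,i=9
  .#...|#  b8=1 t=1,i=15
  ..###|#  b7=1 t=2,i=14
  ..##.|.  b6=0 t=0,i=2
  ..#.#|.  b5=0 t=1,i=12
  ..#..|#  b4=1 t=2,i=9
  ...##|.  b3=0 t=0,i=1
  ...#.|.  b2=0 t=2,i=3
  ....#|.  b1=0 t=0,i=0
  .....|.  b0=0 t=0,i=15
  bits 00011000101100111111001110010000 = 414446480

414446480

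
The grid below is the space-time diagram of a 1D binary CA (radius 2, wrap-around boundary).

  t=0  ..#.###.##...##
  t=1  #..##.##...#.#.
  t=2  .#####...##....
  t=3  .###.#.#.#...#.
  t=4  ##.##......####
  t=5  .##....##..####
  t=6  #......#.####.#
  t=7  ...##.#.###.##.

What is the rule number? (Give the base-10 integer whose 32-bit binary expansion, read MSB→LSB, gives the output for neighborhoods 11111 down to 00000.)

  [31] ##### => #  t=2,i=3
  [30] ####. => .  t=2,i=4
  [29] ###.# => #  t=0,i=6
  [28] ###.. => #  t=2,i=5
  [27] ##.## => #  t=0,i=7
  [26] ##.#. => #  t=3,i=4
  [25] ##..# => #  t=0,i=0
  [24] ##... => .  t=0,i=10
  [23] #.### => #  t=0,i=4
  [22] #.##. => .  t=0,i=8
  [21] #.#.# => .  t=1,i=13
  [20] #.#.. => .  t=1,i=0
  [19] #..## => #  t=1,i=2
  [18] #..#. => .  t=0,i=1
  [17] #...# => #  t=0,i=11
  [16] #.... => .  t=2,i=12
  [15] .#### => #  t=2,i=2
  [14] .###. => .  t=0,i=5
  [13] .##.# => #  t=1,i=4
  [12] .##.. => .  t=0,i=9
  [11] .#.## => #  t=0,i=3
  [10] .#.#. => .  t=1,i=12
  [9] .#..# => #  t=1,i=1
  [8] .#... => .  t=3,i=10
  [7] ..### => #  t=2,i=1
  [6] ..##. => #  t=0,i=13
  [5] ..#.# => .  t=0,i=2
  [4] ..#.. => #  t=3,i=13
  [3] ...## => .  t=0,i=12
  [2] ...#. => #  t=1,i=10
  [1] ....# => .  t=2,i=14
  [0] ..... => #  t=2,i=13
  bits 10111110100010101010101011010101 = 3196758741

3196758741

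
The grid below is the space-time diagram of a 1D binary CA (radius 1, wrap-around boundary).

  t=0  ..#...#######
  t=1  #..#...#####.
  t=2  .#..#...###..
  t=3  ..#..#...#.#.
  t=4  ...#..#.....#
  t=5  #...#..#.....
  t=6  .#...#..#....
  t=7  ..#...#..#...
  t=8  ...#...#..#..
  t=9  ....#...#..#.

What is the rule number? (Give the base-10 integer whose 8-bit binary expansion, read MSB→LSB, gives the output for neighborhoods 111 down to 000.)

144

  [7] ### => #  t=0,i=7
  [6] ##. => .  t=0,i=12
  [5] #.# => .  t=1,i=12
  [4] #.. => #  t=0,i=0
  [3] .## => .  t=0,i=6
  [2] .#. => .  t=0,i=2
  [1] ..# => .  t=0,i=1
  [0] ... => .  t=0,i=4
  bits 10010000 = 144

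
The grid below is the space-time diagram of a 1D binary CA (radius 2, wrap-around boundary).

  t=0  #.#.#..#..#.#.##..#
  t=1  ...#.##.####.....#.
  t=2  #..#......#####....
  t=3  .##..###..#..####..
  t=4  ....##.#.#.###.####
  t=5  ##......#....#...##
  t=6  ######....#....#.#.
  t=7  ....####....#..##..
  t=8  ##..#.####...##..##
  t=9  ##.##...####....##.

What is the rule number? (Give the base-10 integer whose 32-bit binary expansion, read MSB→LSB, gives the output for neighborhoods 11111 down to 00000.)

1896810145

  [31] ##### => .  t=2,i=12
  [30] ####. => #  t=1,i=10
  [29] ###.# => #  t=4,i=13
  [28] ###.. => #  t=1,i=11
  [27] ##.## => .  t=1,i=7
  [26] ##.#. => .  t=0,i=1
  [25] ##..# => .  t=0,i=16
  [24] ##... => #  t=1,i=12
  [23] #.### => .  t=1,i=8
  [22] #.##. => .  t=0,i=14
  [21] #.#.# => .  t=0,i=2
  [20] #.#.. => .  t=0,i=4
  [19] #..## => #  t=0,i=17
  [18] #..#. => #  t=0,i=6
  [17] #...# => #  t=3,i=18
  [16] #.... => #  t=1,i=0
  [15] .#### => .  t=1,i=9
  [14] .###. => .  t=3,i=6
  [13] .##.# => .  t=0,i=0
  [12] .##.. => .  t=0,i=15
  [11] .#.## => .  t=0,i=13
  [10] .#.#. => #  t=0,i=3
  [9] .#..# => #  t=0,i=5
  [8] .#... => .  t=1,i=18
  [7] ..### => #  t=2,i=10
  [6] ..##. => .  t=0,i=18
  [5] ..#.# => #  t=0,i=10
  [4] ..#.. => .  t=0,i=7
  [3] ...## => .  t=2,i=9
  [2] ...#. => .  t=1,i=2
  [1] ....# => .  t=1,i=1
  [0] ..... => #  t=1,i=14
  bits 01110001000011110000011010100001 = 1896810145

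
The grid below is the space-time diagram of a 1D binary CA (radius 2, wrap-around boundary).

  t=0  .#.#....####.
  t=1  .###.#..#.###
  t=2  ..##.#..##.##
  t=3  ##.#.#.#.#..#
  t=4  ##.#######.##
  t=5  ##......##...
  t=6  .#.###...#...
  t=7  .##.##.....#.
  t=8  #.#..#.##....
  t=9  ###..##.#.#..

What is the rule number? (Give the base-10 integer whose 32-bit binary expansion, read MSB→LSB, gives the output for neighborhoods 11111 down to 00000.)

1916370081

  ##### -> .   bit 31 = 0  t=4,i=5
  ####. -> #   bit 30 = 1  t=0,i=10
  ###.# -> #   bit 29 = 1  t=1,i=3
  ###.. -> #   bit 28 = 1  t=0,i=11
  ##.## -> .   bit 27 = 0  t=1,i=0
  ##.#. -> .   bit 26 = 0  t=1,i=4
  ##..# -> #   bit 25 = 1  t=0,i=12
  ##... -> .   bit 24 = 0  t=5,i=2
  #.### -> .   bit 23 = 0  t=1,i=1
  #.##. -> .   bit 22 = 0  t=2,i=11
  #.#.# -> #   bit 21 = 1  t=3,i=3
  #.#.. -> #   bit 20 = 1  t=0,i=3
  #..## -> #   bit 19 = 1  t=2,i=1
  #..#. -> .   bit 18 = 0  t=0,i=0
  #...# -> .   bit 17 = 0  t=5,i=11
  #.... -> #   bit 16 = 1  t=0,i=5
  .#### -> .   bit 15 = 0  t=0,i=9
  .###. -> #   bit 14 = 1  t=1,i=2
  .##.# -> #   bit 13 = 1  t=2,i=3
  .##.. -> #   bit 12 = 1  t=2,i=12
  .#.## -> #   bit 11 = 1  t=1,i=9
  .#.#. -> #   bit 10 = 1  t=0,i=2
  .#..# -> .   bit 9 = 0  t=1,i=6
  .#... -> .   bit 8 = 0  t=0,i=4
  ..### -> #   bit 7 = 1  t=0,i=8
  ..##. -> .   bit 6 = 0  t=2,i=2
  ..#.# -> #   bit 5 = 1  t=0,i=1
  ..#.. -> .   bit 4 = 0  t=6,i=9
  ...## -> .   bit 3 = 0  t=0,i=7
  ...#. -> .   bit 2 = 0  t=6,i=0
  ....# -> .   bit 1 = 0  t=0,i=6
  ..... -> #   bit 0 = 1  t=5,i=4
  bits 01110010001110010111110010100001 = 1916370081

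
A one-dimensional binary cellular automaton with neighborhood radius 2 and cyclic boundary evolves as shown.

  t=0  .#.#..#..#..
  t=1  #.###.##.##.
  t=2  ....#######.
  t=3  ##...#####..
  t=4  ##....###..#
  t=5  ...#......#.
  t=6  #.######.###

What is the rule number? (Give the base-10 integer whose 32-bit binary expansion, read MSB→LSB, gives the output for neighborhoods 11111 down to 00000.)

  nb #####: next=#  (t=2,i=6, bit31=1)
  nb ####.: next=#  (t=2,i=9, bit30=1)
  nb ###.#: next=#  (t=1,i=4, bit29=1)
  nb ###..: next=.  (t=2,i=10, bit28=0)
  nb ##.##: next=#  (t=1,i=5, bit27=1)
  nb ##.#.: next=.  (t=1,i=11, bit26=0)
  nb ##..#: next=.  (t=3,i=10, bit25=0)
  nb ##...: next=.  (t=2,i=11, bit24=0)
  nb #.###: next=.  (t=1,i=2, bit23=0)
  nb #.##.: next=#  (t=1,i=6, bit22=1)
  nb #.#.#: next=.  (t=1,i=0, bit21=0)
  nb #.#..: next=#  (t=0,i=3, bit20=1)
  nb #..##: next=#  (t=3,i=11, bit19=1)
  nb #..#.: next=.  (t=0,i=5, bit18=0)
  nb #...#: next=.  (t=0,i=11, bit17=0)
  nb #....: next=#  (t=2,i=0, bit16=1)
  nb .####: next=#  (t=2,i=5, bit15=1)
  nb .###.: next=.  (t=1,i=3, bit14=0)
  nb .##.#: next=#  (t=1,i=7, bit13=1)
  nb .##..: next=#  (t=3,i=1, bit12=1)
  nb .#.##: next=.  (t=1,i=1, bit11=0)
  nb .#.#.: next=#  (t=0,i=2, bit10=1)
  nb .#..#: next=#  (t=0,i=4, bit9=1)
  nb .#...: next=#  (t=0,i=10, bit8=1)
  nb ..###: next=.  (t=2,i=4, bit7=0)
  nb ..##.: next=#  (t=3,i=0, bit6=1)
  nb ..#.#: next=.  (t=0,i=1, bit5=0)
  nb ..#..: next=#  (t=0,i=6, bit4=1)
  nb ...##: next=.  (t=2,i=3, bit3=0)
  nb ...#.: next=#  (t=0,i=0, bit2=1)
  nb ....#: next=.  (t=2,i=2, bit1=0)
  nb .....: next=#  (t=2,i=1, bit0=1)
  bits 11101000010110011011011101010101 = 3898193749

3898193749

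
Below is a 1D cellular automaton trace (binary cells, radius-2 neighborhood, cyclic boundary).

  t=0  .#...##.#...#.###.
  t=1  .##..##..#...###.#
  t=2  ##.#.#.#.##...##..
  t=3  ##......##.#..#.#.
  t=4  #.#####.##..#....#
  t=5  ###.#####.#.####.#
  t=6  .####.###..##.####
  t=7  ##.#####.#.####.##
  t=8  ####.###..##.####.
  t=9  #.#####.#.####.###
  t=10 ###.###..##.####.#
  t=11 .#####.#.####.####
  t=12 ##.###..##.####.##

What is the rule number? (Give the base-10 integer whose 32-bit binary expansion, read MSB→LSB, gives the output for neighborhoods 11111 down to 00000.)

3955321683

  nb #####: next=#  (t=4,i=4, bit31=1)
  nb ####.: next=#  (t=4,i=5, bit30=1)
  nb ###.#: next=#  (t=1,i=15, bit29=1)
  nb ###..: next=.  (t=0,i=16, bit28=0)
  nb ##.##: next=#  (t=4,i=1, bit27=1)
  nb ##.#.: next=.  (t=0,i=7, bit26=0)
  nb ##..#: next=#  (t=0,i=17, bit25=1)
  nb ##...: next=#  (t=2,i=11, bit24=1)
  nb #.###: next=#  (t=0,i=14, bit23=1)
  nb #.##.: next=#  (t=1,i=1, bit22=1)
  nb #.#.#: next=.  (t=1,i=17, bit21=0)
  nb #.#..: next=.  (t=0,i=8, bit20=0)
  nb #..##: next=.  (t=1,i=4, bit19=0)
  nb #..#.: next=.  (t=0,i=0, bit18=0)
  nb #...#: next=.  (t=0,i=3, bit17=0)
  nb #....: next=#  (t=3,i=3, bit16=1)
  nb .####: next=.  (t=4,i=3, bit15=0)
  nb .###.: next=#  (t=0,i=15, bit14=1)
  nb .##.#: next=#  (t=0,i=6, bit13=1)
  nb .##..: next=.  (t=1,i=2, bit12=0)
  nb .#.##: next=#  (t=0,i=13, bit11=1)
  nb .#.#.: next=.  (t=2,i=4, bit10=0)
  nb .#..#: next=#  (t=3,i=12, bit9=1)
  nb .#...: next=#  (t=0,i=2, bit8=1)
  nb ..###: next=.  (t=1,i=13, bit7=0)
  nb ..##.: next=#  (t=0,i=5, bit6=1)
  nb ..#.#: next=.  (t=0,i=12, bit5=0)
  nb ..#..: next=#  (t=0,i=1, bit4=1)
  nb ...##: next=.  (t=0,i=4, bit3=0)
  nb ...#.: next=.  (t=0,i=11, bit2=0)
  nb ....#: next=#  (t=3,i=6, bit1=1)
  nb .....: next=#  (t=3,i=4, bit0=1)
  bits 11101011110000010110101101010011 = 3955321683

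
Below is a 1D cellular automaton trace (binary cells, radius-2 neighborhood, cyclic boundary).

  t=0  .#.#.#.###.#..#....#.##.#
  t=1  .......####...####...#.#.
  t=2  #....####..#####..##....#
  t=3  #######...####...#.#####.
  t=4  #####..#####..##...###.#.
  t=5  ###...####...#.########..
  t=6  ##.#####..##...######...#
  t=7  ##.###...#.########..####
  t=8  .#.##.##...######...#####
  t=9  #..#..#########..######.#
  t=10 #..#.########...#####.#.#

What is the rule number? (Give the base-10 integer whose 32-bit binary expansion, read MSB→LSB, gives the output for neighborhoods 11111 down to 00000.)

2781598106

  nb #####: next=#  (t=2,i=13, bit31=1)
  nb ####.: next=.  (t=1,i=9, bit30=0)
  nb ###.#: next=#  (t=0,i=9, bit29=1)
  nb ###..: next=.  (t=1,i=10, bit28=0)
  nb ##.##: next=.  (t=3,i=24, bit27=0)
  nb ##.#.: next=#  (t=0,i=10, bit26=1)
  nb ##..#: next=.  (t=2,i=9, bit25=0)
  nb ##...: next=#  (t=1,i=11, bit24=1)
  nb #.###: next=#  (t=0,i=7, bit23=1)
  nb #.##.: next=#  (t=0,i=21, bit22=1)
  nb #.#.#: next=.  (t=0,i=1, bit21=0)
  nb #.#..: next=.  (t=0,i=11, bit20=0)
  nb #..##: next=#  (t=2,i=10, bit19=1)
  nb #..#.: next=.  (t=0,i=13, bit18=0)
  nb #...#: next=#  (t=1,i=12, bit17=1)
  nb #....: next=#  (t=0,i=16, bit16=1)
  nb .####: next=#  (t=1,i=8, bit15=1)
  nb .###.: next=#  (t=0,i=8, bit14=1)
  nb .##.#: next=.  (t=0,i=22, bit13=0)
  nb .##..: next=#  (t=2,i=0, bit12=1)
  nb .#.##: next=.  (t=0,i=6, bit11=0)
  nb .#.#.: next=.  (t=0,i=0, bit10=0)
  nb .#..#: next=.  (t=0,i=12, bit9=0)
  nb .#...: next=#  (t=0,i=15, bit8=1)
  nb ..###: next=#  (t=1,i=7, bit7=1)
  nb ..##.: next=.  (t=2,i=18, bit6=0)
  nb ..#.#: next=.  (t=0,i=19, bit5=0)
  nb ..#..: next=#  (t=0,i=14, bit4=1)
  nb ...##: next=#  (t=1,i=6, bit3=1)
  nb ...#.: next=.  (t=0,i=18, bit2=0)
  nb ....#: next=#  (t=0,i=17, bit1=1)
  nb .....: next=.  (t=1,i=1, bit0=0)
  bits 10100101110010111101000110011010 = 2781598106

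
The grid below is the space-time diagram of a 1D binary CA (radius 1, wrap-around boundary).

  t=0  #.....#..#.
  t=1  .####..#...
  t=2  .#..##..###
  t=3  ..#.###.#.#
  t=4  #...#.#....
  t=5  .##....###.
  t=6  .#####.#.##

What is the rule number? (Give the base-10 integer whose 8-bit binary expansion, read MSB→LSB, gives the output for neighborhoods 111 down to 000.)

  ###|.  b7=0 t=1,i=2
  ##.|#  b6=1 t=1,i=4
  #.#|.  b5=0 t=0,i=10
  #..|#  b4=1 t=0,i=1
  .##|#  b3=1 t=1,i=1
  .#.|.  b2=0 t=0,i=0
  ..#|.  b1=0 t=0,i=5
  ...|#  b0=1 t=0,i=2
  bits 01011001 = 89

89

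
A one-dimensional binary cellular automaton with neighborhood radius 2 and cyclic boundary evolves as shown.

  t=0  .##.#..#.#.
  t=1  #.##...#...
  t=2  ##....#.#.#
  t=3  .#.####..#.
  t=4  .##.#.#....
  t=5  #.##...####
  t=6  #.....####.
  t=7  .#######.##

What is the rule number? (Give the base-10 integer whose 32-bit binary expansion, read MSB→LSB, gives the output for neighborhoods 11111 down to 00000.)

  ##### -> #   bit 31 = 1  t=5,i=9
  ####. -> .   bit 30 = 0  t=3,i=5
  ###.# -> #   bit 29 = 1  t=5,i=0
  ###.. -> #   bit 28 = 1  t=2,i=1
  ##.## -> .   bit 27 = 0  t=5,i=1
  ##.#. -> #   bit 26 = 1  t=0,i=3
  ##..# -> .   bit 25 = 0  t=3,i=7
  ##... -> .   bit 24 = 0  t=1,i=4
  #.### -> .   bit 23 = 0  t=2,i=10
  #.##. -> .   bit 22 = 0  t=1,i=2
  #.#.# -> .   bit 21 = 0  t=2,i=8
  #.#.. -> .   bit 20 = 0  t=0,i=4
  #..## -> #   bit 19 = 1  t=0,i=0
  #..#. -> .   bit 18 = 0  t=0,i=6
  #...# -> .   bit 17 = 0  t=1,i=5
  #.... -> #   bit 16 = 1  t=2,i=3
  .#### -> #   bit 15 = 1  t=3,i=4
  .###. -> .   bit 14 = 0  t=2,i=0
  .##.# -> #   bit 13 = 1  t=0,i=2
  .##.. -> .   bit 12 = 0  t=1,i=3
  .#.## -> #   bit 11 = 1  t=1,i=1
  .#.#. -> .   bit 10 = 0  t=0,i=8
  .#..# -> .   bit 9 = 0  t=0,i=5
  .#... -> #   bit 8 = 1  t=1,i=8
  ..### -> #   bit 7 = 1  t=5,i=7
  ..##. -> .   bit 6 = 0  t=0,i=1
  ..#.# -> #   bit 5 = 1  t=0,i=7
  ..#.. -> .   bit 4 = 0  t=1,i=7
  ...## -> #   bit 3 = 1  t=4,i=0
  ...#. -> #   bit 2 = 1  t=1,i=6
  ....# -> #   bit 1 = 1  t=2,i=4
  ..... -> #   bit 0 = 1  t=4,i=9
  bits 10110100000010011010100110101111 = 3020532143

3020532143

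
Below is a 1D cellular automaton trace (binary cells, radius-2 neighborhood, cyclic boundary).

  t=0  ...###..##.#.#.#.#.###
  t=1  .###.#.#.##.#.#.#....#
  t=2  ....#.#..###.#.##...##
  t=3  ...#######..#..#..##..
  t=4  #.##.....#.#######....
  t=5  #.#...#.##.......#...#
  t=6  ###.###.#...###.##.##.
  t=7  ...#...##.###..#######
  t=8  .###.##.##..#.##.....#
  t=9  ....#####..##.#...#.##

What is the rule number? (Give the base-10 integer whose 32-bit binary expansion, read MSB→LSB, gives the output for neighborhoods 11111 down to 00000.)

475932349

  [31] ##### => .  t=3,i=5
  [30] ####. => .  t=3,i=8
  [29] ###.# => .  t=1,i=3
  [28] ###.. => #  t=0,i=5
  [27] ##.## => #  t=6,i=3
  [26] ##.#. => #  t=0,i=10
  [25] ##..# => .  t=0,i=6
  [24] ##... => .  t=0,i=0
  [23] #.### => .  t=0,i=19
  [22] #.##. => #  t=1,i=9
  [21] #.#.# => .  t=0,i=11
  [20] #.#.. => #  t=1,i=16
  [19] #..## => #  t=0,i=7
  [18] #..#. => #  t=3,i=11
  [17] #...# => #  t=0,i=1
  [16] #.... => .  t=1,i=18
  [15] .#### => .  t=3,i=4
  [14] .###. => .  t=0,i=4
  [13] .##.# => #  t=0,i=9
  [12] .##.. => .  t=2,i=16
  [11] .#.## => .  t=0,i=18
  [10] .#.#. => #  t=0,i=12
  [9] .#..# => #  t=2,i=7
  [8] .#... => .  t=1,i=17
  [7] ..### => #  t=0,i=3
  [6] ..##. => .  t=0,i=8
  [5] ..#.# => #  t=1,i=21
  [4] ..#.. => #  t=3,i=12
  [3] ...## => #  t=0,i=2
  [2] ...#. => #  t=1,i=20
  [1] ....# => .  t=1,i=19
  [0] ..... => #  t=3,i=0
  bits 00011100010111100010011010111101 = 475932349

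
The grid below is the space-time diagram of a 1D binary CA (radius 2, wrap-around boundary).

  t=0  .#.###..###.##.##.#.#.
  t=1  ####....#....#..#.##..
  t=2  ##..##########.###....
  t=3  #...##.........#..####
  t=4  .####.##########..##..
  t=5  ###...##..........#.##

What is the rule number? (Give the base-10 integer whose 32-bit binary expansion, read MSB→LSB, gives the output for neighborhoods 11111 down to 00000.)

27766271

  ##### -> .   bit 31 = 0  t=2,i=6
  ####. -> .   bit 30 = 0  t=1,i=2
  ###.# -> .   bit 29 = 0  t=0,i=10
  ###.. -> .   bit 28 = 0  t=0,i=5
  ##.## -> .   bit 27 = 0  t=0,i=11
  ##.#. -> .   bit 26 = 0  t=0,i=17
  ##..# -> .   bit 25 = 0  t=0,i=6
  ##... -> #   bit 24 = 1  t=1,i=4
  #.### -> #   bit 23 = 1  t=0,i=3
  #.##. -> .   bit 22 = 0  t=0,i=12
  #.#.# -> #   bit 21 = 1  t=0,i=18
  #.#.. -> .   bit 20 = 0  t=0,i=20
  #..## -> .   bit 19 = 0  t=0,i=7
  #..#. -> #   bit 18 = 1  t=0,i=0
  #...# -> #   bit 17 = 1  t=3,i=2
  #.... -> #   bit 16 = 1  t=1,i=5
  .#### -> #   bit 15 = 1  t=1,i=1
  .###. -> .   bit 14 = 0  t=0,i=4
  .##.# -> #   bit 13 = 1  t=0,i=13
  .##.. -> .   bit 12 = 0  t=1,i=19
  .#.## -> #   bit 11 = 1  t=0,i=2
  .#.#. -> #   bit 10 = 1  t=0,i=19
  .#..# -> .   bit 9 = 0  t=0,i=21
  .#... -> #   bit 8 = 1  t=1,i=9
  ..### -> #   bit 7 = 1  t=0,i=8
  ..##. -> #   bit 6 = 1  t=2,i=0
  ..#.# -> #   bit 5 = 1  t=0,i=1
  ..#.. -> #   bit 4 = 1  t=1,i=8
  ...## -> #   bit 3 = 1  t=2,i=21
  ...#. -> #   bit 2 = 1  t=1,i=7
  ....# -> #   bit 1 = 1  t=1,i=6
  ..... -> #   bit 0 = 1  t=3,i=8
  bits 00000001101001111010110111111111 = 27766271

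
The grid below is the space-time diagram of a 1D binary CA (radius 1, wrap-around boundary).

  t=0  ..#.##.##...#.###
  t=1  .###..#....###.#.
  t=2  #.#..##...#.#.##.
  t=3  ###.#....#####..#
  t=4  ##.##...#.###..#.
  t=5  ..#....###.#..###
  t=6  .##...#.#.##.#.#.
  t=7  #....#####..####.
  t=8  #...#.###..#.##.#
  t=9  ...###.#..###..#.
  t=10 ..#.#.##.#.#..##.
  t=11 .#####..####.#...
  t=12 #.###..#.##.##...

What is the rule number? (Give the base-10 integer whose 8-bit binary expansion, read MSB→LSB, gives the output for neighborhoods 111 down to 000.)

  [7] ### => #  t=0,i=15
  [6] ##. => .  t=0,i=5
  [5] #.# => #  t=0,i=3
  [4] #.. => .  t=0,i=0
  [3] .## => .  t=0,i=4
  [2] .#. => #  t=0,i=2
  [1] ..# => #  t=0,i=1
  [0] ... => .  t=0,i=10
  bits 10100110 = 166

166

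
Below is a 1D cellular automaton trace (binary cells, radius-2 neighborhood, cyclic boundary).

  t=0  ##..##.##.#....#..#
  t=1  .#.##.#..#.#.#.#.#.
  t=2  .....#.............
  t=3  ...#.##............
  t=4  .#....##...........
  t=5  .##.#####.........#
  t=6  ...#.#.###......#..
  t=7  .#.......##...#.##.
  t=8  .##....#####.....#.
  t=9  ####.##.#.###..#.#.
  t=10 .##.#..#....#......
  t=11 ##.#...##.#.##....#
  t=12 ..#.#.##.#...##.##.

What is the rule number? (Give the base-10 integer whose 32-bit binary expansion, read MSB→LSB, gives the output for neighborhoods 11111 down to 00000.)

1560842586

  ##### -> .   bit 31 = 0  t=5,i=6
  ####. -> #   bit 30 = 1  t=5,i=7
  ###.# -> .   bit 29 = 0  t=9,i=3
  ###.. -> #   bit 28 = 1  t=0,i=1
  ##.## -> #   bit 27 = 1  t=0,i=6
  ##.#. -> #   bit 26 = 1  t=0,i=9
  ##..# -> .   bit 25 = 0  t=0,i=2
  ##... -> #   bit 24 = 1  t=3,i=7
  #.### -> .   bit 23 = 0  t=5,i=4
  #.##. -> .   bit 22 = 0  t=0,i=7
  #.#.# -> .   bit 21 = 0  t=1,i=11
  #.#.. -> .   bit 20 = 0  t=0,i=10
  #..## -> #   bit 19 = 1  t=0,i=3
  #..#. -> .   bit 18 = 0  t=1,i=0
  #...# -> .   bit 17 = 0  t=7,i=12
  #.... -> .   bit 16 = 0  t=0,i=12
  .#### -> #   bit 15 = 1  t=5,i=5
  .###. -> .   bit 14 = 0  t=0,i=0
  .##.# -> .   bit 13 = 0  t=0,i=5
  .##.. -> #   bit 12 = 1  t=3,i=6
  .#.## -> .   bit 11 = 0  t=1,i=2
  .#.#. -> .   bit 10 = 0  t=1,i=10
  .#..# -> .   bit 9 = 0  t=0,i=16
  .#... -> #   bit 8 = 1  t=0,i=11
  ..### -> .   bit 7 = 0  t=0,i=18
  ..##. -> #   bit 6 = 1  t=0,i=4
  ..#.# -> .   bit 5 = 0  t=1,i=1
  ..#.. -> #   bit 4 = 1  t=0,i=15
  ...## -> #   bit 3 = 1  t=4,i=5
  ...#. -> .   bit 2 = 0  t=0,i=14
  ....# -> #   bit 1 = 1  t=0,i=13
  ..... -> .   bit 0 = 0  t=2,i=0
  bits 01011101000010001001000101011010 = 1560842586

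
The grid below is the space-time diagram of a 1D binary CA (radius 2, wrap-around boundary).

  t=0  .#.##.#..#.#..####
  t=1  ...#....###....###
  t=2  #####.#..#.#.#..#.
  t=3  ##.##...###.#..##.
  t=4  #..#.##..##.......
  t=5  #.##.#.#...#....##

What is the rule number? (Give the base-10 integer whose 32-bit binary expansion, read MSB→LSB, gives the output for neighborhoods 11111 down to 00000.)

  [31] ##### => .  t=2,i=2
  [30] ####. => #  t=0,i=16
  [29] ###.# => #  t=0,i=17
  [28] ###.. => .  t=1,i=10
  [27] ##.## => .  t=3,i=2
  [26] ##.#. => .  t=0,i=0
  [25] ##..# => #  t=4,i=7
  [24] ##... => #  t=1,i=0
  [23] #.### => #  t=2,i=0
  [22] #.##. => #  t=0,i=3
  [21] #.#.# => .  t=0,i=1
  [20] #.#.. => .  t=0,i=6
  [19] #..## => .  t=0,i=13
  [18] #..#. => #  t=0,i=8
  [17] #...# => #  t=1,i=1
  [16] #.... => .  t=1,i=5
  [15] .#### => #  t=0,i=15
  [14] .###. => #  t=1,i=9
  [13] .##.# => .  t=0,i=4
  [12] .##.. => .  t=3,i=4
  [11] .#.## => .  t=0,i=2
  [10] .#.#. => #  t=0,i=10
  [9] .#..# => .  t=0,i=7
  [8] .#... => #  t=1,i=4
  [7] ..### => .  t=0,i=14
  [6] ..##. => .  t=3,i=15
  [5] ..#.# => #  t=0,i=9
  [4] ..#.. => #  t=1,i=3
  [3] ...## => .  t=1,i=7
  [2] ...#. => #  t=1,i=2
  [1] ....# => #  t=1,i=6
  [0] ..... => .  t=4,i=13
  bits 01100011110001101100010100110110 = 1673970998

1673970998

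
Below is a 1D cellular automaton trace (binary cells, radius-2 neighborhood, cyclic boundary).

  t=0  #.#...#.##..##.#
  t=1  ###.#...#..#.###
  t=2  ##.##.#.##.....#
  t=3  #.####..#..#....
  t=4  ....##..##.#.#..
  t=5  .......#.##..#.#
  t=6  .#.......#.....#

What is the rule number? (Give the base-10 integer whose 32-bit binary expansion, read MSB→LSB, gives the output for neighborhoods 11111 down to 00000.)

3696976400

  nb #####: next=#  (t=1,i=0, bit31=1)
  nb ####.: next=#  (t=1,i=1, bit30=1)
  nb ###.#: next=.  (t=1,i=2, bit29=0)
  nb ###..: next=#  (t=3,i=5, bit28=1)
  nb ##.##: next=#  (t=0,i=14, bit27=1)
  nb ##.#.: next=#  (t=0,i=1, bit26=1)
  nb ##..#: next=.  (t=0,i=10, bit25=0)
  nb ##...: next=.  (t=2,i=10, bit24=0)
  nb #.###: next=.  (t=1,i=13, bit23=0)
  nb #.##.: next=#  (t=0,i=8, bit22=1)
  nb #.#.#: next=.  (t=2,i=6, bit21=0)
  nb #.#..: next=#  (t=0,i=2, bit20=1)
  nb #..##: next=#  (t=0,i=11, bit19=1)
  nb #..#.: next=.  (t=1,i=10, bit18=0)
  nb #...#: next=#  (t=0,i=4, bit17=1)
  nb #....: next=#  (t=2,i=11, bit16=1)
  nb .####: next=.  (t=1,i=14, bit15=0)
  nb .###.: next=#  (t=2,i=0, bit14=1)
  nb .##.#: next=#  (t=0,i=0, bit13=1)
  nb .##..: next=.  (t=0,i=9, bit12=0)
  nb .#.##: next=.  (t=0,i=7, bit11=0)
  nb .#.#.: next=.  (t=4,i=12, bit10=0)
  nb .#..#: next=#  (t=1,i=9, bit9=1)
  nb .#...: next=.  (t=0,i=3, bit8=0)
  nb ..###: next=.  (t=2,i=15, bit7=0)
  nb ..##.: next=.  (t=0,i=12, bit6=0)
  nb ..#.#: next=.  (t=0,i=6, bit5=0)
  nb ..#..: next=#  (t=1,i=8, bit4=1)
  nb ...##: next=.  (t=2,i=14, bit3=0)
  nb ...#.: next=.  (t=0,i=5, bit2=0)
  nb ....#: next=.  (t=2,i=13, bit1=0)
  nb .....: next=.  (t=2,i=12, bit0=0)
  bits 11011100010110110110001000010000 = 3696976400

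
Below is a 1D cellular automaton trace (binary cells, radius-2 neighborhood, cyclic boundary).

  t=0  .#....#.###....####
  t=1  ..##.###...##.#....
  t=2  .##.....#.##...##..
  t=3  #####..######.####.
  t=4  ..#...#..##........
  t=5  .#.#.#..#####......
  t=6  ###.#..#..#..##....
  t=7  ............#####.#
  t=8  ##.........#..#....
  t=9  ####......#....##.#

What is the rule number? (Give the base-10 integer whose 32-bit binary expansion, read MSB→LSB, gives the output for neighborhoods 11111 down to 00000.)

2169052524

  #####|#  b31=1 t=3,i=2
  ####.|.  b30=0 t=0,i=17
  ###.#|.  b29=0 t=0,i=18
  ###..|.  b28=0 t=0,i=10
  ##.##|.  b27=0 t=1,i=4
  ##.#.|.  b26=0 t=0,i=0
  ##..#|.  b25=0 t=3,i=5
  ##...|#  b24=1 t=0,i=11
  #.###|.  b23=0 t=0,i=8
  #.##.|#  b22=1 t=2,i=10
  #.#.#|.  b21=0 t=5,i=3
  #.#..|.  b20=0 t=0,i=1
  #..##|#  b19=1 t=3,i=6
  #..#.|.  b18=0 t=6,i=6
  #...#|.  b17=0 t=1,i=9
  #....|#  b16=1 t=0,i=3
  .####|.  b15=0 t=0,i=16
  .###.|.  b14=0 t=0,i=9
  .##.#|.  b13=0 t=1,i=3
  .##..|#  b12=1 t=2,i=2
  .#.##|#  b11=1 t=0,i=7
  .#.#.|#  b10=1 t=5,i=2
  .#..#|.  b9=0 t=4,i=7
  .#...|#  b8=1 t=0,i=2
  ..###|.  b7=0 t=0,i=15
  ..##.|#  b6=1 t=1,i=2
  ..#.#|#  b5=1 t=0,i=6
  ..#..|.  b4=0 t=4,i=2
  ...##|#  b3=1 t=0,i=14
  ...#.|#  b2=1 t=0,i=5
  ....#|.  b1=0 t=0,i=4
  .....|.  b0=0 t=1,i=17
  bits 10000001010010010001110101101100 = 2169052524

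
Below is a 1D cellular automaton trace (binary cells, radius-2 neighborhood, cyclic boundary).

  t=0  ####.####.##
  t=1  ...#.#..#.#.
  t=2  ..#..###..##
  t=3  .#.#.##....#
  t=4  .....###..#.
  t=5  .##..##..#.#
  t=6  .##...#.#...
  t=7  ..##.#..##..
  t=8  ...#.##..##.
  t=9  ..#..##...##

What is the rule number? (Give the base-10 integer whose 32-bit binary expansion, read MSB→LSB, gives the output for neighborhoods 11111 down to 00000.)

567571333

  ##### -> .   bit 31 = 0  t=0,i=0
  ####. -> .   bit 30 = 0  t=0,i=2
  ###.# -> #   bit 29 = 1  t=0,i=3
  ###.. -> .   bit 28 = 0  t=2,i=7
  ##.## -> .   bit 27 = 0  t=0,i=4
  ##.#. -> .   bit 26 = 0  t=7,i=4
  ##..# -> .   bit 25 = 0  t=2,i=0
  ##... -> #   bit 24 = 1  t=3,i=7
  #.### -> #   bit 23 = 1  t=0,i=5
  #.##. -> #   bit 22 = 1  t=3,i=5
  #.#.# -> .   bit 21 = 0  t=3,i=1
  #.#.. -> #   bit 20 = 1  t=1,i=5
  #..## -> .   bit 19 = 0  t=2,i=4
  #..#. -> #   bit 18 = 1  t=1,i=7
  #...# -> .   bit 17 = 0  t=6,i=4
  #.... -> .   bit 16 = 0  t=1,i=0
  .#### -> .   bit 15 = 0  t=0,i=6
  .###. -> #   bit 14 = 1  t=2,i=6
  .##.# -> #   bit 13 = 1  t=7,i=3
  .##.. -> #   bit 12 = 1  t=2,i=11
  .#.## -> .   bit 11 = 0  t=3,i=4
  .#.#. -> .   bit 10 = 0  t=1,i=4
  .#..# -> #   bit 9 = 1  t=1,i=6
  .#... -> #   bit 8 = 1  t=1,i=11
  ..### -> #   bit 7 = 1  t=2,i=5
  ..##. -> .   bit 6 = 0  t=2,i=10
  ..#.# -> .   bit 5 = 0  t=1,i=3
  ..#.. -> .   bit 4 = 0  t=2,i=2
  ...## -> .   bit 3 = 0  t=4,i=4
  ...#. -> #   bit 2 = 1  t=1,i=2
  ....# -> .   bit 1 = 0  t=1,i=1
  ..... -> #   bit 0 = 1  t=4,i=1
  bits 00100001110101000111001110000101 = 567571333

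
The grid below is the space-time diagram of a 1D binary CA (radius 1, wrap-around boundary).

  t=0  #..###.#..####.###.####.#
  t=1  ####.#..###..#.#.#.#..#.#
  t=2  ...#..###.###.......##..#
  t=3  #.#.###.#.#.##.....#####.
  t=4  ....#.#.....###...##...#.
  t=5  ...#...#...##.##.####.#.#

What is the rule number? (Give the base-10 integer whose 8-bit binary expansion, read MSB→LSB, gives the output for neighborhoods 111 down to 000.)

90

  [7] ### => .  t=0,i=4
  [6] ##. => #  t=0,i=0
  [5] #.# => .  t=0,i=6
  [4] #.. => #  t=0,i=1
  [3] .## => #  t=0,i=3
  [2] .#. => .  t=0,i=7
  [1] ..# => #  t=0,i=2
  [0] ... => .  t=2,i=1
  bits 01011010 = 90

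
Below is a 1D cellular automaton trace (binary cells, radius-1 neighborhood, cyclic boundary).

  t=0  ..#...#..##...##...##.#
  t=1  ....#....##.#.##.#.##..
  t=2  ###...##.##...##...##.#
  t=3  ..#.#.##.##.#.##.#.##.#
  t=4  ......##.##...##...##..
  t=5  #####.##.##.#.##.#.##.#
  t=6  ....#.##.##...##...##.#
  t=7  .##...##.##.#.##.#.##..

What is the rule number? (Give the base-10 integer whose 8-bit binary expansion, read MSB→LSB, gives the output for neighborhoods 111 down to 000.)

  nb ###: next=.  (t=2,i=0, bit7=0)
  nb ##.: next=#  (t=0,i=10, bit6=1)
  nb #.#: next=.  (t=0,i=21, bit5=0)
  nb #..: next=.  (t=0,i=0, bit4=0)
  nb .##: next=#  (t=0,i=9, bit3=1)
  nb .#.: next=.  (t=0,i=2, bit2=0)
  nb ..#: next=.  (t=0,i=1, bit1=0)
  nb ...: next=#  (t=0,i=4, bit0=1)
  bits 01001001 = 73

73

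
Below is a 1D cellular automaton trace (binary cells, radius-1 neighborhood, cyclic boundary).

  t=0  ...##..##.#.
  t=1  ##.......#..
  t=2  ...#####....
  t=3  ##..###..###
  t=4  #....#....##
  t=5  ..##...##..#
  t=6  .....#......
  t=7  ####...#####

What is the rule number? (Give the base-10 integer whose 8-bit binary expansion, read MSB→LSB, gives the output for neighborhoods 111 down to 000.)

161

  ### -> #   bit 7 = 1  t=2,i=4
  ##. -> .   bit 6 = 0  t=0,i=4
  #.# -> #   bit 5 = 1  t=0,i=9
  #.. -> .   bit 4 = 0  t=0,i=5
  .## -> .   bit 3 = 0  t=0,i=3
  .#. -> .   bit 2 = 0  t=0,i=10
  ..# -> .   bit 1 = 0  t=0,i=2
  ... -> #   bit 0 = 1  t=0,i=0
  bits 10100001 = 161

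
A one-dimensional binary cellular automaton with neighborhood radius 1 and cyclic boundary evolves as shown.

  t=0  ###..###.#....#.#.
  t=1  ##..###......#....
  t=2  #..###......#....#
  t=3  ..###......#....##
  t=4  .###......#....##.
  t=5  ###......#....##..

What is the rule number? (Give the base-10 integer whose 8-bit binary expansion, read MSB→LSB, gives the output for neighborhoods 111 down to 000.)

  ###|#  b7=1 t=0,i=1
  ##.|.  b6=0 t=0,i=2
  #.#|.  b5=0 t=0,i=8
  #..|.  b4=0 t=0,i=3
  .##|#  b3=1 t=0,i=0
  .#.|.  b2=0 t=0,i=9
  ..#|#  b1=1 t=0,i=4
  ...|.  b0=0 t=0,i=11
  bits 10001010 = 138

138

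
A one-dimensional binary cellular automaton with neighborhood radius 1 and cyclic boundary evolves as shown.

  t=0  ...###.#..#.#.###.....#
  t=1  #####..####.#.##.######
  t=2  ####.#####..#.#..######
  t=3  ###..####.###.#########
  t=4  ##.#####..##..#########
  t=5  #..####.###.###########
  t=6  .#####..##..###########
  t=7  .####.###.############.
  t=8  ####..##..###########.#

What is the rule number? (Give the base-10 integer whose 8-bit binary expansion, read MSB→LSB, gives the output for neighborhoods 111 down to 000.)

  ###|#  b7=1 t=0,i=4
  ##.|.  b6=0 t=0,i=5
  #.#|.  b5=0 t=0,i=6
  #..|#  b4=1 t=0,i=0
  .##|#  b3=1 t=0,i=3
  .#.|#  b2=1 t=0,i=7
  ..#|#  b1=1 t=0,i=2
  ...|#  b0=1 t=0,i=1
  bits 10011111 = 159

159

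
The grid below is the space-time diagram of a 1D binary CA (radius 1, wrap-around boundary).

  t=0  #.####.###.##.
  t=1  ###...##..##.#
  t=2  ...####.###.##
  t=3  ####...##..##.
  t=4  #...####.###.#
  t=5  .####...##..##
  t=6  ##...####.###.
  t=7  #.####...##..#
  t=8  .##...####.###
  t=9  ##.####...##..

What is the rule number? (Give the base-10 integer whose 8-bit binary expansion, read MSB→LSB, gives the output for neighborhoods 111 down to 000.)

63

  nb ###: next=.  (t=0,i=3, bit7=0)
  nb ##.: next=.  (t=0,i=5, bit6=0)
  nb #.#: next=#  (t=0,i=1, bit5=1)
  nb #..: next=#  (t=1,i=3, bit4=1)
  nb .##: next=#  (t=0,i=2, bit3=1)
  nb .#.: next=#  (t=0,i=0, bit2=1)
  nb ..#: next=#  (t=1,i=5, bit1=1)
  nb ...: next=#  (t=1,i=4, bit0=1)
  bits 00111111 = 63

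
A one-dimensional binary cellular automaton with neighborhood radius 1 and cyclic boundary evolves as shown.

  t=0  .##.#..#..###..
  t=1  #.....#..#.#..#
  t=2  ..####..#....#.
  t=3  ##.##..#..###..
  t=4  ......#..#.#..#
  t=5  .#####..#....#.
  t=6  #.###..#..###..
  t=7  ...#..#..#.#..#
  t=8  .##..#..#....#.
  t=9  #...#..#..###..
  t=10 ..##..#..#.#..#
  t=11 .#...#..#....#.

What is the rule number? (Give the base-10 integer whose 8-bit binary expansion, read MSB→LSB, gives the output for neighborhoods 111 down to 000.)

  ### -> #   bit 7 = 1  t=0,i=11
  ##. -> .   bit 6 = 0  t=0,i=2
  #.# -> .   bit 5 = 0  t=0,i=3
  #.. -> .   bit 4 = 0  t=0,i=5
  .## -> .   bit 3 = 0  t=0,i=1
  .#. -> .   bit 2 = 0  t=0,i=4
  ..# -> #   bit 1 = 1  t=0,i=0
  ... -> #   bit 0 = 1  t=0,i=14
  bits 10000011 = 131

131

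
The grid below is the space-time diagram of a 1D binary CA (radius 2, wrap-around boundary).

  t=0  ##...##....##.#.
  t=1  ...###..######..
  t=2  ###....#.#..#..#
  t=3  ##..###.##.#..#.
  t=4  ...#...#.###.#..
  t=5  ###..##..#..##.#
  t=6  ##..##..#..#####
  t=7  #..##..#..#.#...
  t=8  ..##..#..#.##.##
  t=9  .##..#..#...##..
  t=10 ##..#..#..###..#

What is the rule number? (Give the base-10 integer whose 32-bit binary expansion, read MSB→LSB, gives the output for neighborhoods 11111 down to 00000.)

  ##### -> .   bit 31 = 0  t=1,i=10
  ####. -> #   bit 30 = 1  t=1,i=12
  ###.# -> .   bit 29 = 0  t=3,i=6
  ###.. -> .   bit 28 = 0  t=1,i=5
  ##.## -> #   bit 27 = 1  t=3,i=7
  ##.#. -> #   bit 26 = 1  t=0,i=13
  ##..# -> .   bit 25 = 0  t=1,i=6
  ##... -> .   bit 24 = 0  t=0,i=2
  #.### -> #   bit 23 = 1  t=4,i=9
  #.##. -> .   bit 22 = 0  t=0,i=0
  #.#.# -> .   bit 21 = 0  t=0,i=14
  #.#.. -> #   bit 20 = 1  t=2,i=9
  #..## -> #   bit 19 = 1  t=1,i=7
  #..#. -> #   bit 18 = 1  t=2,i=11
  #...# -> #   bit 17 = 1  t=0,i=3
  #.... -> #   bit 16 = 1  t=0,i=8
  .#### -> #   bit 15 = 1  t=1,i=9
  .###. -> .   bit 14 = 0  t=1,i=4
  .##.# -> #   bit 13 = 1  t=0,i=12
  .##.. -> .   bit 12 = 0  t=0,i=1
  .#.## -> .   bit 11 = 0  t=0,i=15
  .#.#. -> #   bit 10 = 1  t=2,i=8
  .#..# -> .   bit 9 = 0  t=2,i=10
  .#... -> .   bit 8 = 0  t=4,i=4
  ..### -> .   bit 7 = 0  t=1,i=3
  ..##. -> #   bit 6 = 1  t=0,i=5
  ..#.# -> .   bit 5 = 0  t=2,i=7
  ..#.. -> .   bit 4 = 0  t=2,i=12
  ...## -> #   bit 3 = 1  t=0,i=4
  ...#. -> #   bit 2 = 1  t=2,i=6
  ....# -> #   bit 1 = 1  t=0,i=9
  ..... -> #   bit 0 = 1  t=1,i=0
  bits 01001100100111111010010001001111 = 1285530703

1285530703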